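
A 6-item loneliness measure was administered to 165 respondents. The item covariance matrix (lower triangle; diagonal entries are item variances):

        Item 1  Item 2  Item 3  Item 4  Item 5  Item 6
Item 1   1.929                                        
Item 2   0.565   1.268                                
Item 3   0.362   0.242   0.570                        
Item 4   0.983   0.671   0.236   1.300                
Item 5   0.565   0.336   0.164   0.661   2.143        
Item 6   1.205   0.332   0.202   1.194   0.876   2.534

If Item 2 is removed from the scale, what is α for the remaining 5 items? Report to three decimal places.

Remaining items: Item 1, Item 3, Item 4, Item 5, Item 6 (k = 5).
Σσᵢ² = 1.929 + 0.570 + 1.300 + 2.143 + 2.534 = 8.476
total variance = 8.476 + 2 × 6.448 = 21.372
α (item deleted) = (5/4)·(1 − 8.476/21.372) = 0.754

α = 0.754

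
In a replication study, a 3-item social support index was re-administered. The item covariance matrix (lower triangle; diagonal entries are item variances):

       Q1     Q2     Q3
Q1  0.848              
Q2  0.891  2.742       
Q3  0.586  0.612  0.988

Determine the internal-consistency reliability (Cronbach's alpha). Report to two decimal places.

Σσ²ᵢ = 0.848 + 2.742 + 0.988 = 4.578
Sum of the distinct covariances = 2.089
total variance = 4.578 + 2 × 2.089 = 8.756
α = (k/(k−1))·(1 − Σσ²ᵢ/total variance) = (3/2)·(1 − 4.578/8.756) = 0.72

Cronbach's alpha = 0.72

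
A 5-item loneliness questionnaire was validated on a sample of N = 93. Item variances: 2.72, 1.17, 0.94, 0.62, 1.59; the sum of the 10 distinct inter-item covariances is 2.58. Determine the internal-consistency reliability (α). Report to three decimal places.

α = 0.529

sum of item variances = 2.72 + 1.17 + 0.94 + 0.62 + 1.59 = 7.04
Sum of distinct covariances = 2.58
σ²_total = sum of item variances + 2·Σcov = 7.04 + 2 × 2.58 = 12.20
α = (5/4)·(1 − 7.04/12.20) = 0.529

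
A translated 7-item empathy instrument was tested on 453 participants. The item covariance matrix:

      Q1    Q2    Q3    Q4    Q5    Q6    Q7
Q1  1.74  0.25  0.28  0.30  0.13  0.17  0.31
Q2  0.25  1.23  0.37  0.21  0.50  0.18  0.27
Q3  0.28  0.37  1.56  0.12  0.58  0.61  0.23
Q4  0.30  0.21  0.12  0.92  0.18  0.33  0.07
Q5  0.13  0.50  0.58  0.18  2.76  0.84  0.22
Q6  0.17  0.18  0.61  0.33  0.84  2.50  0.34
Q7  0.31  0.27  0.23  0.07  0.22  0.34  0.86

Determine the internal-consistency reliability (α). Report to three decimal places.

α = 0.617

sum of item variances = 1.74 + 1.23 + 1.56 + 0.92 + 2.76 + 2.50 + 0.86 = 11.57
Σ_{i<j} σ_ij = 6.49
σ²_total = 11.57 + 2 × 6.49 = 24.55
α = (k/(k−1))·(1 − sum of item variances/σ²_total) = (7/6)·(1 − 11.57/24.55) = 0.617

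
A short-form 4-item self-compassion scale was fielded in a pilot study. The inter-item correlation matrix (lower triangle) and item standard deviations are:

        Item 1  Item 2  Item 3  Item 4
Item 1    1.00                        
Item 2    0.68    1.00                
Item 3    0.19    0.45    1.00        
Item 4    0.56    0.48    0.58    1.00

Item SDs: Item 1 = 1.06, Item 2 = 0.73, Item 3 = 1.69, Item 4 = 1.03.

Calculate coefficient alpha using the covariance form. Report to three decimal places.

Σσ²ᵢ = 1.06² + 0.73² + 1.69² + 1.03² = 5.5735
Covariances σ_ij = r_ij · s_i · s_j:
  σ(Item 1,Item 2) = 0.68 × 1.06 × 0.73 = 0.5262
  σ(Item 1,Item 3) = 0.19 × 1.06 × 1.69 = 0.3404
  σ(Item 1,Item 4) = 0.56 × 1.06 × 1.03 = 0.6114
  σ(Item 2,Item 3) = 0.45 × 0.73 × 1.69 = 0.5552
  σ(Item 2,Item 4) = 0.48 × 0.73 × 1.03 = 0.3609
  σ(Item 3,Item 4) = 0.58 × 1.69 × 1.03 = 1.0096
σ²_T = Σσ²ᵢ + 2·Σσ_ij = 5.5735 + 2 × 3.4037 = 12.3809
α = (4/3)·(1 − 5.5735/12.3809) = 0.733

α = 0.733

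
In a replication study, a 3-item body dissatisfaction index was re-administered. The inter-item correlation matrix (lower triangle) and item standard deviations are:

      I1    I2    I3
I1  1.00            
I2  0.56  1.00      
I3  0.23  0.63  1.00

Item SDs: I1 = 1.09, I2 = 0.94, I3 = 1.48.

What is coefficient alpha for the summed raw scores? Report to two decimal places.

Σσ²ᵢ = 1.09² + 0.94² + 1.48² = 4.2621
Covariances σ_ij = r_ij · s_i · s_j:
  σ(I1,I2) = 0.56 × 1.09 × 0.94 = 0.5738
  σ(I1,I3) = 0.23 × 1.09 × 1.48 = 0.3710
  σ(I2,I3) = 0.63 × 0.94 × 1.48 = 0.8765
σ²_T = Σσ²ᵢ + 2·Σσ_ij = 4.2621 + 2 × 1.8213 = 7.9047
α = (3/2)·(1 − 4.2621/7.9047) = 0.69

α = 0.69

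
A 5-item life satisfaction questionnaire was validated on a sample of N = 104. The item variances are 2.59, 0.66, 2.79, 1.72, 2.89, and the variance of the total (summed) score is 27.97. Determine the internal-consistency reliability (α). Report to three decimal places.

sum of item variances = 2.59 + 0.66 + 2.79 + 1.72 + 2.89 = 10.65
α = (k/(k−1))·(1 − sum of item variances/σ²_T) = (5/4)·(1 − 10.65/27.97) = 0.774

α = 0.774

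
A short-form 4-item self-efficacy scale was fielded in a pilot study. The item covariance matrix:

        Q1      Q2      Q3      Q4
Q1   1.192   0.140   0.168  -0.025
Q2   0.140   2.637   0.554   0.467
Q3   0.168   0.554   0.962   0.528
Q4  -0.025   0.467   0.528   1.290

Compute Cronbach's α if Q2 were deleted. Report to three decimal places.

Cronbach's α = 0.421

Remaining items: Q1, Q3, Q4 (k = 3).
Σσᵢ² = 1.192 + 0.962 + 1.290 = 3.444
Var(T) = 3.444 + 2 × 0.671 = 4.786
α (item deleted) = (3/2)·(1 − 3.444/4.786) = 0.421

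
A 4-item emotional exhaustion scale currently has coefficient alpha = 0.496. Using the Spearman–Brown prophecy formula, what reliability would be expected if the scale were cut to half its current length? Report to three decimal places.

Length factor m = 1/2
α' = m·α / (1 − (1−m)·α)
   = 1/2 × 0.496 / (1 − (1 − 1/2) × 0.496)
   = 0.2480 / 0.7520 = 0.330

predicted reliability = 0.330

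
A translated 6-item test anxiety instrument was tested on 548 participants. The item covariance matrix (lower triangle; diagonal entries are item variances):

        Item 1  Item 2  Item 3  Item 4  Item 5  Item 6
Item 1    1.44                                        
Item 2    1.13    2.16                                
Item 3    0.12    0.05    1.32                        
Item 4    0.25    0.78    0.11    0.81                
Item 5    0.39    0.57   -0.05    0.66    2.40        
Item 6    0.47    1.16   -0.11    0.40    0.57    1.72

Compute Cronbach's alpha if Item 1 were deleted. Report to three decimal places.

Remaining items: Item 2, Item 3, Item 4, Item 5, Item 6 (k = 5).
sum of item variances = 2.16 + 1.32 + 0.81 + 2.40 + 1.72 = 8.41
Var(T) = 8.41 + 2 × 4.14 = 16.69
α (item deleted) = (5/4)·(1 − 8.41/16.69) = 0.620

α = 0.620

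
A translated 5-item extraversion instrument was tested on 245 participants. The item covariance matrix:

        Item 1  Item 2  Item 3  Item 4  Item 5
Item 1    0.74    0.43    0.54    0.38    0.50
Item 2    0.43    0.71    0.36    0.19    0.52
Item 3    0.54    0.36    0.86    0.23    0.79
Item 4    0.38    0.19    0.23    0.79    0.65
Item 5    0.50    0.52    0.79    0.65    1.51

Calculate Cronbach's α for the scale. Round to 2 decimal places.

ΣVar(i) = 0.74 + 0.71 + 0.86 + 0.79 + 1.51 = 4.61
Σ_{i<j} σ_ij = 4.59
Var(T) = 4.61 + 2 × 4.59 = 13.79
α = (k/(k−1))·(1 − ΣVar(i)/Var(T)) = (5/4)·(1 − 4.61/13.79) = 0.83

Cronbach's α = 0.83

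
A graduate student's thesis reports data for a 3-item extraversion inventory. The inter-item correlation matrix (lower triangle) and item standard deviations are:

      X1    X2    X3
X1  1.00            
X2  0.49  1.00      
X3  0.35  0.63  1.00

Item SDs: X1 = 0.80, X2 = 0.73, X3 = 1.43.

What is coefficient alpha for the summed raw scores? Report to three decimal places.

Σσ²ᵢ = 0.80² + 0.73² + 1.43² = 3.2178
Covariances σ_ij = r_ij · s_i · s_j:
  σ(X1,X2) = 0.49 × 0.80 × 0.73 = 0.2862
  σ(X1,X3) = 0.35 × 0.80 × 1.43 = 0.4004
  σ(X2,X3) = 0.63 × 0.73 × 1.43 = 0.6577
σ²_T = Σσ²ᵢ + 2·Σσ_ij = 3.2178 + 2 × 1.3443 = 5.9064
α = (3/2)·(1 − 3.2178/5.9064) = 0.683

coefficient alpha = 0.683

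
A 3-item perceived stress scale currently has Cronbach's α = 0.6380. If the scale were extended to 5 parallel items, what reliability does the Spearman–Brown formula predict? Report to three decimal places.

predicted reliability = 0.746

Length factor m = 5/3 = 1.6667
α' = m·α / (1 + (m−1)·α)
   = 5/3 × 0.6380 / (1 + (5/3 − 1) × 0.6380)
   = 1.0633 / 1.4253 = 0.746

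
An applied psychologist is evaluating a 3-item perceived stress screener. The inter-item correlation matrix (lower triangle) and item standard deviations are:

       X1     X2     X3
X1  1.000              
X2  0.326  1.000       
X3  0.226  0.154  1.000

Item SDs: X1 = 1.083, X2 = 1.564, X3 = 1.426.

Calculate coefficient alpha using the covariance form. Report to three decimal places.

α = 0.459

Σσ²ᵢ = 1.083² + 1.564² + 1.426² = 5.6525
Covariances σ_ij = r_ij · s_i · s_j:
  σ(X1,X2) = 0.326 × 1.083 × 1.564 = 0.5522
  σ(X1,X3) = 0.226 × 1.083 × 1.426 = 0.3490
  σ(X2,X3) = 0.154 × 1.564 × 1.426 = 0.3435
σ²_T = Σσ²ᵢ + 2·Σσ_ij = 5.6525 + 2 × 1.2447 = 8.1419
α = (3/2)·(1 − 5.6525/8.1419) = 0.459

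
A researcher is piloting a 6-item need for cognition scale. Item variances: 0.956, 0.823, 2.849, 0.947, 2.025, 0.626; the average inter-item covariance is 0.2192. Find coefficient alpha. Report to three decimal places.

Σσᵢ² = 0.956 + 0.823 + 2.849 + 0.947 + 2.025 + 0.626 = 8.226
Sum of the 15 distinct covariances = 15 × 0.2192 = 3.2880
σ²_total = Σσᵢ² + 2·Σcov = 8.226 + 2 × 3.2880 = 14.8020
α = (6/5)·(1 − 8.226/14.8020) = 0.533

α = 0.533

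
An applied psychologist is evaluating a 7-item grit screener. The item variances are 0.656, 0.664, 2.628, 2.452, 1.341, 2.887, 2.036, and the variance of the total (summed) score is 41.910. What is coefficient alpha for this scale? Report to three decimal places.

ΣVar(i) = 0.656 + 0.664 + 2.628 + 2.452 + 1.341 + 2.887 + 2.036 = 12.664
α = (k/(k−1))·(1 − ΣVar(i)/Var(T)) = (7/6)·(1 − 12.664/41.910) = 0.814

coefficient alpha = 0.814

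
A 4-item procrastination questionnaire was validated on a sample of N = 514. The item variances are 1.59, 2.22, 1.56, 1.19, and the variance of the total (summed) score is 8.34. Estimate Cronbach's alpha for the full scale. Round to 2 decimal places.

sum of item variances = 1.59 + 2.22 + 1.56 + 1.19 = 6.56
α = (k/(k−1))·(1 − sum of item variances/σ²_T) = (4/3)·(1 − 6.56/8.34) = 0.28

α = 0.28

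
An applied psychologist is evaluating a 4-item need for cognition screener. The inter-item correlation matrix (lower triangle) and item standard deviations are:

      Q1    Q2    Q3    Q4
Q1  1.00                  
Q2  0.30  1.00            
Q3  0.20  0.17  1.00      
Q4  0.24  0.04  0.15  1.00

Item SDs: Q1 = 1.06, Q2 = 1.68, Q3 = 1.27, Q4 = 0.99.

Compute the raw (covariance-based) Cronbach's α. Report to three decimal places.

Cronbach's α = 0.451

Σσ²ᵢ = 1.06² + 1.68² + 1.27² + 0.99² = 6.5390
Covariances σ_ij = r_ij · s_i · s_j:
  σ(Q1,Q2) = 0.30 × 1.06 × 1.68 = 0.5342
  σ(Q1,Q3) = 0.20 × 1.06 × 1.27 = 0.2692
  σ(Q1,Q4) = 0.24 × 1.06 × 0.99 = 0.2519
  σ(Q2,Q3) = 0.17 × 1.68 × 1.27 = 0.3627
  σ(Q2,Q4) = 0.04 × 1.68 × 0.99 = 0.0665
  σ(Q3,Q4) = 0.15 × 1.27 × 0.99 = 0.1886
σ²_T = Σσ²ᵢ + 2·Σσ_ij = 6.5390 + 2 × 1.6731 = 9.8852
α = (4/3)·(1 − 6.5390/9.8852) = 0.451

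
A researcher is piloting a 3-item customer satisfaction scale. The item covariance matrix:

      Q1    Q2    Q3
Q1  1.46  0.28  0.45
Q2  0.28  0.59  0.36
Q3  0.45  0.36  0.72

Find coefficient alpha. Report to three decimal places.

ΣVar(i) = 1.46 + 0.59 + 0.72 = 2.77
Σ_{i<j} σ_ij = 1.09
σ²_total = 2.77 + 2 × 1.09 = 4.95
α = (k/(k−1))·(1 − ΣVar(i)/σ²_total) = (3/2)·(1 − 2.77/4.95) = 0.661

coefficient alpha = 0.661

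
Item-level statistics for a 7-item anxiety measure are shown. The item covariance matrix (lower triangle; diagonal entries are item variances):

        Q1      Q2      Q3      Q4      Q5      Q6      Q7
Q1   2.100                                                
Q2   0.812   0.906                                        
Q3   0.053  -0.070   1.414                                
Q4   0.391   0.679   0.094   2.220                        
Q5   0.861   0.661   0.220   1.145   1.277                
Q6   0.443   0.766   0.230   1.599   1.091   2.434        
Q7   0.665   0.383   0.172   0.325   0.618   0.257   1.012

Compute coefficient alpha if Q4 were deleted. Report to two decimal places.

coefficient alpha = 0.73

Remaining items: Q1, Q2, Q3, Q5, Q6, Q7 (k = 6).
ΣVar(i) = 2.100 + 0.906 + 1.414 + 1.277 + 2.434 + 1.012 = 9.143
σ²_total = 9.143 + 2 × 7.162 = 23.467
α (item deleted) = (6/5)·(1 − 9.143/23.467) = 0.73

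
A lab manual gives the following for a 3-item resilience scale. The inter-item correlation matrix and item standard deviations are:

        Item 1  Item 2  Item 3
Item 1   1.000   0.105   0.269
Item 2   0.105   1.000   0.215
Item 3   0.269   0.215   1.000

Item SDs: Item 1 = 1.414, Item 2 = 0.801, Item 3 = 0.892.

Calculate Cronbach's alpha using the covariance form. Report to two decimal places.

Σσ²ᵢ = 1.414² + 0.801² + 0.892² = 3.4367
Covariances σ_ij = r_ij · s_i · s_j:
  σ(Item 1,Item 2) = 0.105 × 1.414 × 0.801 = 0.1189
  σ(Item 1,Item 3) = 0.269 × 1.414 × 0.892 = 0.3393
  σ(Item 2,Item 3) = 0.215 × 0.801 × 0.892 = 0.1536
σ²_T = Σσ²ᵢ + 2·Σσ_ij = 3.4367 + 2 × 0.6118 = 4.6603
α = (3/2)·(1 − 3.4367/4.6603) = 0.39

α = 0.39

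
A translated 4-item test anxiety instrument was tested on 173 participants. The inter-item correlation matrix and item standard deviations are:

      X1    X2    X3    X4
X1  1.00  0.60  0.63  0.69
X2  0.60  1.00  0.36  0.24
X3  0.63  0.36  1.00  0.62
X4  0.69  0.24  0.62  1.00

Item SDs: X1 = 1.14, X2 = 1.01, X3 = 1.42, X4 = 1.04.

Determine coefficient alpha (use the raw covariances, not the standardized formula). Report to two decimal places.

coefficient alpha = 0.81

Σσ²ᵢ = 1.14² + 1.01² + 1.42² + 1.04² = 5.4177
Covariances σ_ij = r_ij · s_i · s_j:
  σ(X1,X2) = 0.60 × 1.14 × 1.01 = 0.6908
  σ(X1,X3) = 0.63 × 1.14 × 1.42 = 1.0198
  σ(X1,X4) = 0.69 × 1.14 × 1.04 = 0.8181
  σ(X2,X3) = 0.36 × 1.01 × 1.42 = 0.5163
  σ(X2,X4) = 0.24 × 1.01 × 1.04 = 0.2521
  σ(X3,X4) = 0.62 × 1.42 × 1.04 = 0.9156
σ²_T = Σσ²ᵢ + 2·Σσ_ij = 5.4177 + 2 × 4.2127 = 13.8431
α = (4/3)·(1 − 5.4177/13.8431) = 0.81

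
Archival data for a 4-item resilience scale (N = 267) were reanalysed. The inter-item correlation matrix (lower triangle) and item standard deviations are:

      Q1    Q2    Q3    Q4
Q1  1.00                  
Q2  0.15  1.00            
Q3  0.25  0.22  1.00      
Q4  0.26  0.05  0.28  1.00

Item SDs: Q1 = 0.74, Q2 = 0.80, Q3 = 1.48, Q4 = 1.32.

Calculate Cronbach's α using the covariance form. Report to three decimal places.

Cronbach's α = 0.488

Σσ²ᵢ = 0.74² + 0.80² + 1.48² + 1.32² = 5.1204
Covariances σ_ij = r_ij · s_i · s_j:
  σ(Q1,Q2) = 0.15 × 0.74 × 0.80 = 0.0888
  σ(Q1,Q3) = 0.25 × 0.74 × 1.48 = 0.2738
  σ(Q1,Q4) = 0.26 × 0.74 × 1.32 = 0.2540
  σ(Q2,Q3) = 0.22 × 0.80 × 1.48 = 0.2605
  σ(Q2,Q4) = 0.05 × 0.80 × 1.32 = 0.0528
  σ(Q3,Q4) = 0.28 × 1.48 × 1.32 = 0.5470
σ²_T = Σσ²ᵢ + 2·Σσ_ij = 5.1204 + 2 × 1.4769 = 8.0742
α = (4/3)·(1 − 5.1204/8.0742) = 0.488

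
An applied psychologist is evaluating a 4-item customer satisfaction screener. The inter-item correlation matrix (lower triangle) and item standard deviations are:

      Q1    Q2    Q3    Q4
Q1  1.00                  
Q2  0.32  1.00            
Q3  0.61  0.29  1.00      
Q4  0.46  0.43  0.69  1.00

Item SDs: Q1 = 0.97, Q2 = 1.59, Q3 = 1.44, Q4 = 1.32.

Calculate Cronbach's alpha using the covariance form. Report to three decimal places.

α = 0.759

Σσ²ᵢ = 0.97² + 1.59² + 1.44² + 1.32² = 7.2850
Covariances σ_ij = r_ij · s_i · s_j:
  σ(Q1,Q2) = 0.32 × 0.97 × 1.59 = 0.4935
  σ(Q1,Q3) = 0.61 × 0.97 × 1.44 = 0.8520
  σ(Q1,Q4) = 0.46 × 0.97 × 1.32 = 0.5890
  σ(Q2,Q3) = 0.29 × 1.59 × 1.44 = 0.6640
  σ(Q2,Q4) = 0.43 × 1.59 × 1.32 = 0.9025
  σ(Q3,Q4) = 0.69 × 1.44 × 1.32 = 1.3116
σ²_T = Σσ²ᵢ + 2·Σσ_ij = 7.2850 + 2 × 4.8126 = 16.9102
α = (4/3)·(1 − 7.2850/16.9102) = 0.759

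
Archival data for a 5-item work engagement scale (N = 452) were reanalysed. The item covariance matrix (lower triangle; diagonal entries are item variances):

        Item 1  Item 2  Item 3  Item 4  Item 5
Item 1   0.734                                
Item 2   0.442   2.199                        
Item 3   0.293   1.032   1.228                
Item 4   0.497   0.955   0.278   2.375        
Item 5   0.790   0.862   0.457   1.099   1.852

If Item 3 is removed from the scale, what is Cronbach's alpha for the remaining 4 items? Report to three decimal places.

Remaining items: Item 1, Item 2, Item 4, Item 5 (k = 4).
ΣVar(i) = 0.734 + 2.199 + 2.375 + 1.852 = 7.160
total variance = 7.160 + 2 × 4.645 = 16.450
α (item deleted) = (4/3)·(1 − 7.160/16.450) = 0.753

Cronbach's alpha = 0.753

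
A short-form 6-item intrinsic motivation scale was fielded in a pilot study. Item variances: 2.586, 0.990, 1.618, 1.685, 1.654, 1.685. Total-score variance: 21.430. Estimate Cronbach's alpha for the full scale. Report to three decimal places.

Σσ²ᵢ = 2.586 + 0.990 + 1.618 + 1.685 + 1.654 + 1.685 = 10.218
α = (k/(k−1))·(1 − Σσ²ᵢ/σ²_T) = (6/5)·(1 − 10.218/21.430) = 0.628

α = 0.628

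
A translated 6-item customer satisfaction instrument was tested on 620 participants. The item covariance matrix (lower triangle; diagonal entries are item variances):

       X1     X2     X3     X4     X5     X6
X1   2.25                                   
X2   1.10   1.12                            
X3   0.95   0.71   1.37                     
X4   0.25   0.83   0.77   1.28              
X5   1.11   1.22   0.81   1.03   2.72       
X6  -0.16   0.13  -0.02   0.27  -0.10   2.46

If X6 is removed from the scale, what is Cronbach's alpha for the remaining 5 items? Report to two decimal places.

α = 0.83

Remaining items: X1, X2, X3, X4, X5 (k = 5).
Σσ²ᵢ = 2.25 + 1.12 + 1.37 + 1.28 + 2.72 = 8.74
σ²_T = 8.74 + 2 × 8.78 = 26.30
α (item deleted) = (5/4)·(1 − 8.74/26.30) = 0.83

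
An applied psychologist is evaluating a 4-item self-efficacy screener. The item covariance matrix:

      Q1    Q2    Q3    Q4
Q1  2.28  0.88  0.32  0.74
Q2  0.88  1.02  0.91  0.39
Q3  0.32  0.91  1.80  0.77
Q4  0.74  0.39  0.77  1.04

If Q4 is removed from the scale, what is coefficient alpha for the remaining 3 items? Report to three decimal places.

α = 0.679

Remaining items: Q1, Q2, Q3 (k = 3).
Σσ²ᵢ = 2.28 + 1.02 + 1.80 = 5.10
total variance = 5.10 + 2 × 2.11 = 9.32
α (item deleted) = (3/2)·(1 − 5.10/9.32) = 0.679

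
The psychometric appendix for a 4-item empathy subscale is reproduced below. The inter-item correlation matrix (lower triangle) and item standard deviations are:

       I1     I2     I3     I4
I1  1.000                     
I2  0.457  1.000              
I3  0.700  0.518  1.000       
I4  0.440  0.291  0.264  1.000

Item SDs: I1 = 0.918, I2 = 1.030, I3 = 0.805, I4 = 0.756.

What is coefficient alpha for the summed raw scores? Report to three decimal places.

Σσ²ᵢ = 0.918² + 1.030² + 0.805² + 0.756² = 3.1232
Covariances σ_ij = r_ij · s_i · s_j:
  σ(I1,I2) = 0.457 × 0.918 × 1.030 = 0.4321
  σ(I1,I3) = 0.700 × 0.918 × 0.805 = 0.5173
  σ(I1,I4) = 0.440 × 0.918 × 0.756 = 0.3054
  σ(I2,I3) = 0.518 × 1.030 × 0.805 = 0.4295
  σ(I2,I4) = 0.291 × 1.030 × 0.756 = 0.2266
  σ(I3,I4) = 0.264 × 0.805 × 0.756 = 0.1607
σ²_T = Σσ²ᵢ + 2·Σσ_ij = 3.1232 + 2 × 2.0716 = 7.2664
α = (4/3)·(1 − 3.1232/7.2664) = 0.760

coefficient alpha = 0.760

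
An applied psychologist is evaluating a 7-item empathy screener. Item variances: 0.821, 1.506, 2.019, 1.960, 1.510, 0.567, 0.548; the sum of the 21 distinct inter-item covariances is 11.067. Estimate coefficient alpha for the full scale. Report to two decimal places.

Σσ²ᵢ = 0.821 + 1.506 + 2.019 + 1.960 + 1.510 + 0.567 + 0.548 = 8.931
Sum of distinct covariances = 11.067
Var(T) = Σσ²ᵢ + 2·Σcov = 8.931 + 2 × 11.067 = 31.065
α = (7/6)·(1 − 8.931/31.065) = 0.83

coefficient alpha = 0.83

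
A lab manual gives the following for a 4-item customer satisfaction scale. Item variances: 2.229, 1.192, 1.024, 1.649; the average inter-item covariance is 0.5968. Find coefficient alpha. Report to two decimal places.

Σσ²ᵢ = 2.229 + 1.192 + 1.024 + 1.649 = 6.094
Sum of the 6 distinct covariances = 6 × 0.5968 = 3.5808
Var(T) = Σσ²ᵢ + 2·Σcov = 6.094 + 2 × 3.5808 = 13.2556
α = (4/3)·(1 − 6.094/13.2556) = 0.72

coefficient alpha = 0.72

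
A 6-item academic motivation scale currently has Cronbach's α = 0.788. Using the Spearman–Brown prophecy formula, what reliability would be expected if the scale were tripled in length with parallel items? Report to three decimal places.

predicted reliability = 0.918

Length factor m = 3
α' = m·α / (1 + (m−1)·α)
   = 3 × 0.788 / (1 + (3 − 1) × 0.788)
   = 2.3640 / 2.5760 = 0.918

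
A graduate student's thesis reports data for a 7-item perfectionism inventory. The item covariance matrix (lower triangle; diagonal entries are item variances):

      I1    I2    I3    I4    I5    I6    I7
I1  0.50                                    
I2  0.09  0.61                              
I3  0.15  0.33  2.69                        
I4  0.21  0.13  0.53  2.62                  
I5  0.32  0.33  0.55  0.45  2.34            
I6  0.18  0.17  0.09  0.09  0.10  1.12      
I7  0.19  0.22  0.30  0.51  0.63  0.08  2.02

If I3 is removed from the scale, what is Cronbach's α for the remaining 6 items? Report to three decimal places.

α = 0.535

Remaining items: I1, I2, I4, I5, I6, I7 (k = 6).
sum of item variances = 0.50 + 0.61 + 2.62 + 2.34 + 1.12 + 2.02 = 9.21
σ²_T = 9.21 + 2 × 3.70 = 16.61
α (item deleted) = (6/5)·(1 − 9.21/16.61) = 0.535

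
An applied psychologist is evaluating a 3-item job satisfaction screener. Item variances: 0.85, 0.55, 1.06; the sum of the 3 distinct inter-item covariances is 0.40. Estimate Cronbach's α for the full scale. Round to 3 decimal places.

α = 0.368

Σσ²ᵢ = 0.85 + 0.55 + 1.06 = 2.46
Sum of distinct covariances = 0.40
total variance = Σσ²ᵢ + 2·Σcov = 2.46 + 2 × 0.40 = 3.26
α = (3/2)·(1 − 2.46/3.26) = 0.368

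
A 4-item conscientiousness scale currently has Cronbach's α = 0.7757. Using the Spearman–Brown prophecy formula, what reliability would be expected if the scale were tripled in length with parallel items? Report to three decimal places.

Length factor m = 3
α' = m·α / (1 + (m−1)·α)
   = 3 × 0.7757 / (1 + (3 − 1) × 0.7757)
   = 2.3271 / 2.5514 = 0.912

predicted reliability = 0.912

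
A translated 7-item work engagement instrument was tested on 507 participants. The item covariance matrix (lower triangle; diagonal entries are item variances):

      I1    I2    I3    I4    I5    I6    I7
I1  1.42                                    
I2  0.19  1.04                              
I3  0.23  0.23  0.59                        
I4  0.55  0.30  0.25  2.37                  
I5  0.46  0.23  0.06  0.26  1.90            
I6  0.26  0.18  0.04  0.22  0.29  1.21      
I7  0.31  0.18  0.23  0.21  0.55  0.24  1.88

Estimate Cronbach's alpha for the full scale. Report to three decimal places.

sum of item variances = 1.42 + 1.04 + 0.59 + 2.37 + 1.90 + 1.21 + 1.88 = 10.41
Σ_{i<j} σ_ij = 5.47
total variance = 10.41 + 2 × 5.47 = 21.35
α = (k/(k−1))·(1 − sum of item variances/total variance) = (7/6)·(1 − 10.41/21.35) = 0.598

α = 0.598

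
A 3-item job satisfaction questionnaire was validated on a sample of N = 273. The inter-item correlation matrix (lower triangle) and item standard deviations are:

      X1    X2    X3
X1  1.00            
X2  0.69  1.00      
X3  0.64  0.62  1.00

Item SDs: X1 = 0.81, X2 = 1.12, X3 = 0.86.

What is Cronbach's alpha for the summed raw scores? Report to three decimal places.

α = 0.836

Σσ²ᵢ = 0.81² + 1.12² + 0.86² = 2.6501
Covariances σ_ij = r_ij · s_i · s_j:
  σ(X1,X2) = 0.69 × 0.81 × 1.12 = 0.6260
  σ(X1,X3) = 0.64 × 0.81 × 0.86 = 0.4458
  σ(X2,X3) = 0.62 × 1.12 × 0.86 = 0.5972
σ²_T = Σσ²ᵢ + 2·Σσ_ij = 2.6501 + 2 × 1.6690 = 5.9881
α = (3/2)·(1 − 2.6501/5.9881) = 0.836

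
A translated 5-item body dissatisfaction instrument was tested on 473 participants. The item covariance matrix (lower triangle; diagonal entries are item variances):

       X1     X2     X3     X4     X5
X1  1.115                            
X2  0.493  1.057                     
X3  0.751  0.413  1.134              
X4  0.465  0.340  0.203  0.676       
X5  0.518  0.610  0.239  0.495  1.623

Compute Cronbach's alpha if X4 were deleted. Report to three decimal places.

Cronbach's alpha = 0.735

Remaining items: X1, X2, X3, X5 (k = 4).
Σσ²ᵢ = 1.115 + 1.057 + 1.134 + 1.623 = 4.929
Var(T) = 4.929 + 2 × 3.024 = 10.977
α (item deleted) = (4/3)·(1 − 4.929/10.977) = 0.735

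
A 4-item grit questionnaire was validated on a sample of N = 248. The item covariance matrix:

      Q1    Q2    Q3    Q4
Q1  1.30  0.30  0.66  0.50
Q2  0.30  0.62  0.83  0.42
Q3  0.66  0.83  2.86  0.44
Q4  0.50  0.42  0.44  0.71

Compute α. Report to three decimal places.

sum of item variances = 1.30 + 0.62 + 2.86 + 0.71 = 5.49
Sum of the distinct covariances = 3.15
σ²_T = 5.49 + 2 × 3.15 = 11.79
α = (k/(k−1))·(1 − sum of item variances/σ²_T) = (4/3)·(1 − 5.49/11.79) = 0.712

α = 0.712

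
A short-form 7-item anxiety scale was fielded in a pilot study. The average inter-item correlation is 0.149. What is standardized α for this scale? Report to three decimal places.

α = 0.551

Standardized α = k·r̄ / (1 + (k−1)·r̄) = 7 × 0.149 / (1 + 6 × 0.149)
  = 1.0430 / 1.8940 = 0.551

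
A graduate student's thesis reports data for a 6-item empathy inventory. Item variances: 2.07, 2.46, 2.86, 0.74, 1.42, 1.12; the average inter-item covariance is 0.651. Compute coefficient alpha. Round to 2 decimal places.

Σσ²ᵢ = 2.07 + 2.46 + 2.86 + 0.74 + 1.42 + 1.12 = 10.67
Sum of the 15 distinct covariances = 15 × 0.651 = 9.765
σ²_total = Σσ²ᵢ + 2·Σcov = 10.67 + 2 × 9.765 = 30.200
α = (6/5)·(1 − 10.67/30.200) = 0.78

coefficient alpha = 0.78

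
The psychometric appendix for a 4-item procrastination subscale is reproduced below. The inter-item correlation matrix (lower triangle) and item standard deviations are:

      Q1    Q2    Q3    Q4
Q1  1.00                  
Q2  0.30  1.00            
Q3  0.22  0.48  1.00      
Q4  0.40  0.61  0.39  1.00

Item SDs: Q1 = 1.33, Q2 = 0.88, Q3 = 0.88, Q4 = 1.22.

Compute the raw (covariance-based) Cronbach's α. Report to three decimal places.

Σσ²ᵢ = 1.33² + 0.88² + 0.88² + 1.22² = 4.8061
Covariances σ_ij = r_ij · s_i · s_j:
  σ(Q1,Q2) = 0.30 × 1.33 × 0.88 = 0.3511
  σ(Q1,Q3) = 0.22 × 1.33 × 0.88 = 0.2575
  σ(Q1,Q4) = 0.40 × 1.33 × 1.22 = 0.6490
  σ(Q2,Q3) = 0.48 × 0.88 × 0.88 = 0.3717
  σ(Q2,Q4) = 0.61 × 0.88 × 1.22 = 0.6549
  σ(Q3,Q4) = 0.39 × 0.88 × 1.22 = 0.4187
σ²_T = Σσ²ᵢ + 2·Σσ_ij = 4.8061 + 2 × 2.7029 = 10.2119
α = (4/3)·(1 − 4.8061/10.2119) = 0.706

α = 0.706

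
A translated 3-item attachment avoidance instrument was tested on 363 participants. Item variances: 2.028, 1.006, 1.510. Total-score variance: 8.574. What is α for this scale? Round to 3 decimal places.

α = 0.705

Σσᵢ² = 2.028 + 1.006 + 1.510 = 4.544
α = (k/(k−1))·(1 − Σσᵢ²/Var(T)) = (3/2)·(1 − 4.544/8.574) = 0.705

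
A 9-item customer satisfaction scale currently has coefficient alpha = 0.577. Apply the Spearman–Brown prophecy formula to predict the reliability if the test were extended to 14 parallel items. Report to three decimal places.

Length factor m = 14/9 = 1.5556
α' = m·α / (1 + (m−1)·α)
   = 14/9 × 0.577 / (1 + (14/9 − 1) × 0.577)
   = 0.8976 / 1.3206 = 0.680

predicted reliability = 0.680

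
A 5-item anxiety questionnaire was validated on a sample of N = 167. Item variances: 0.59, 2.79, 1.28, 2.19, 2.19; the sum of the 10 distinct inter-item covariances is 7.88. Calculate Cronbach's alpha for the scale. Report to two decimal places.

α = 0.79

Σσᵢ² = 0.59 + 2.79 + 1.28 + 2.19 + 2.19 = 9.04
Sum of distinct covariances = 7.88
total variance = Σσᵢ² + 2·Σcov = 9.04 + 2 × 7.88 = 24.80
α = (5/4)·(1 − 9.04/24.80) = 0.79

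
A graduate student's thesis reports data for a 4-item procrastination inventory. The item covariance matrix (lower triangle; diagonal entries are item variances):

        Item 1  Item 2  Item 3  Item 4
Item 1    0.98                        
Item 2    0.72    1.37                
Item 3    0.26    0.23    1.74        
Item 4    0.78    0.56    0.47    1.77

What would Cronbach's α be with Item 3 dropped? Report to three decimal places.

Remaining items: Item 1, Item 2, Item 4 (k = 3).
sum of item variances = 0.98 + 1.37 + 1.77 = 4.12
Var(T) = 4.12 + 2 × 2.06 = 8.24
α (item deleted) = (3/2)·(1 − 4.12/8.24) = 0.750

Cronbach's α = 0.750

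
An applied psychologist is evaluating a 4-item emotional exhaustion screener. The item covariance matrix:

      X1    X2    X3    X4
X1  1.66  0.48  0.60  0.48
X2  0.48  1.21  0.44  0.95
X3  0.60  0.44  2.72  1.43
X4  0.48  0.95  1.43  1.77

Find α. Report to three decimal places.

sum of item variances = 1.66 + 1.21 + 2.72 + 1.77 = 7.36
Sum of off-diagonal covariances = 4.38
Var(T) = 7.36 + 2 × 4.38 = 16.12
α = (k/(k−1))·(1 − sum of item variances/Var(T)) = (4/3)·(1 − 7.36/16.12) = 0.725

α = 0.725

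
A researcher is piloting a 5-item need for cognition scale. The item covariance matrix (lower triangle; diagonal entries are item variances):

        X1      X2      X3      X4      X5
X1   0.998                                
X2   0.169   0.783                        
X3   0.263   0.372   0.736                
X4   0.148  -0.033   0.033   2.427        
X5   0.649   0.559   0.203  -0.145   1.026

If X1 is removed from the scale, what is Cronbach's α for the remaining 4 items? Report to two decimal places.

Cronbach's α = 0.38

Remaining items: X2, X3, X4, X5 (k = 4).
Σσ²ᵢ = 0.783 + 0.736 + 2.427 + 1.026 = 4.972
total variance = 4.972 + 2 × 0.989 = 6.950
α (item deleted) = (4/3)·(1 − 4.972/6.950) = 0.38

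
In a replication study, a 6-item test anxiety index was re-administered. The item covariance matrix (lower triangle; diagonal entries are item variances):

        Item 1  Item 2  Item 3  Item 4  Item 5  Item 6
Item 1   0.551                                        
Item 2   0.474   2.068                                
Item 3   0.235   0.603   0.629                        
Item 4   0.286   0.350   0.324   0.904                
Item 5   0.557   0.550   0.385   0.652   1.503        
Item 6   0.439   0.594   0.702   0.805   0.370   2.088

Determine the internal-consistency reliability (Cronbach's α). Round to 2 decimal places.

α = 0.79

Σσ²ᵢ = 0.551 + 2.068 + 0.629 + 0.904 + 1.503 + 2.088 = 7.743
Sum of the distinct covariances = 7.326
Var(T) = 7.743 + 2 × 7.326 = 22.395
α = (k/(k−1))·(1 − Σσ²ᵢ/Var(T)) = (6/5)·(1 − 7.743/22.395) = 0.79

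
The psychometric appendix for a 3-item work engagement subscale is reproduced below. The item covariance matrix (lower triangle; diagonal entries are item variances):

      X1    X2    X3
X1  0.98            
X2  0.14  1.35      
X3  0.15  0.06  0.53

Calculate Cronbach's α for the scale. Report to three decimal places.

Cronbach's α = 0.295

ΣVar(i) = 0.98 + 1.35 + 0.53 = 2.86
Sum of the distinct covariances = 0.35
σ²_T = 2.86 + 2 × 0.35 = 3.56
α = (k/(k−1))·(1 − ΣVar(i)/σ²_T) = (3/2)·(1 − 2.86/3.56) = 0.295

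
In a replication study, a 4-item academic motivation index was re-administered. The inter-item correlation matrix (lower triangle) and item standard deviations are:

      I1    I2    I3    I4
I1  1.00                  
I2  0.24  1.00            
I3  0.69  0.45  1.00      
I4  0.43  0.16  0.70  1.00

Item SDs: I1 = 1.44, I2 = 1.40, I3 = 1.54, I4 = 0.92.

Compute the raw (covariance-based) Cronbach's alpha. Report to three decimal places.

α = 0.756

Σσ²ᵢ = 1.44² + 1.40² + 1.54² + 0.92² = 7.2516
Covariances σ_ij = r_ij · s_i · s_j:
  σ(I1,I2) = 0.24 × 1.44 × 1.40 = 0.4838
  σ(I1,I3) = 0.69 × 1.44 × 1.54 = 1.5301
  σ(I1,I4) = 0.43 × 1.44 × 0.92 = 0.5697
  σ(I2,I3) = 0.45 × 1.40 × 1.54 = 0.9702
  σ(I2,I4) = 0.16 × 1.40 × 0.92 = 0.2061
  σ(I3,I4) = 0.70 × 1.54 × 0.92 = 0.9918
σ²_T = Σσ²ᵢ + 2·Σσ_ij = 7.2516 + 2 × 4.7517 = 16.7550
α = (4/3)·(1 − 7.2516/16.7550) = 0.756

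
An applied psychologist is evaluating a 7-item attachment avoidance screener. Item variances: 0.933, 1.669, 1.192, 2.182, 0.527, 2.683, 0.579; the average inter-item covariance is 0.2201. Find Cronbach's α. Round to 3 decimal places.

sum of item variances = 0.933 + 1.669 + 1.192 + 2.182 + 0.527 + 2.683 + 0.579 = 9.765
Sum of the 21 distinct covariances = 21 × 0.2201 = 4.6221
σ²_total = sum of item variances + 2·Σcov = 9.765 + 2 × 4.6221 = 19.0092
α = (7/6)·(1 − 9.765/19.0092) = 0.567

α = 0.567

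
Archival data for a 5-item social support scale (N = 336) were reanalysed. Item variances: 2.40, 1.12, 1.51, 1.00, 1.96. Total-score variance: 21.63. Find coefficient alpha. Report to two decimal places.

coefficient alpha = 0.79

Σσ²ᵢ = 2.40 + 1.12 + 1.51 + 1.00 + 1.96 = 7.99
α = (k/(k−1))·(1 − Σσ²ᵢ/Var(T)) = (5/4)·(1 − 7.99/21.63) = 0.79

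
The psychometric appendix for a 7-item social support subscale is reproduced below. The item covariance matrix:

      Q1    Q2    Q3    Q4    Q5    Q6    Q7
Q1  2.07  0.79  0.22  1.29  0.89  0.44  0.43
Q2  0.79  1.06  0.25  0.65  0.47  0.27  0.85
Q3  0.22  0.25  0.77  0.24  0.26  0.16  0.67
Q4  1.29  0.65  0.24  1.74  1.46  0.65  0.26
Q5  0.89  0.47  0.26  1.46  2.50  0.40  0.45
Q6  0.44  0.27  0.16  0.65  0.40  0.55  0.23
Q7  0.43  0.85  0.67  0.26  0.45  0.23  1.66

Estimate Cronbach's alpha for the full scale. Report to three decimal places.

ΣVar(i) = 2.07 + 1.06 + 0.77 + 1.74 + 2.50 + 0.55 + 1.66 = 10.35
Sum of the distinct covariances = 11.33
σ²_T = 10.35 + 2 × 11.33 = 33.01
α = (k/(k−1))·(1 − ΣVar(i)/σ²_T) = (7/6)·(1 − 10.35/33.01) = 0.801

Cronbach's alpha = 0.801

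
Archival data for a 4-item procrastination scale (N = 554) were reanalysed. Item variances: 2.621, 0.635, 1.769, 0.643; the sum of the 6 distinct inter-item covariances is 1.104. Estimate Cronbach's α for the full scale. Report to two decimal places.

ΣVar(i) = 2.621 + 0.635 + 1.769 + 0.643 = 5.668
Sum of distinct covariances = 1.104
Var(T) = ΣVar(i) + 2·Σcov = 5.668 + 2 × 1.104 = 7.876
α = (4/3)·(1 − 5.668/7.876) = 0.37

α = 0.37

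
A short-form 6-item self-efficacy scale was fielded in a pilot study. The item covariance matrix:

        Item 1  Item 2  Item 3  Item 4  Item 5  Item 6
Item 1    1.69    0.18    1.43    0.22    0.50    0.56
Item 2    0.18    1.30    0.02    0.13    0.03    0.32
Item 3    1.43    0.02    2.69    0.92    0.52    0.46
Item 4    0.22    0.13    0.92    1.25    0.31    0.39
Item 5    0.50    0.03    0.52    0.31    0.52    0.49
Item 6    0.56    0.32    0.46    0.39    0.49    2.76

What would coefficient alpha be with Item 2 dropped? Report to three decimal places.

α = 0.707

Remaining items: Item 1, Item 3, Item 4, Item 5, Item 6 (k = 5).
sum of item variances = 1.69 + 2.69 + 1.25 + 0.52 + 2.76 = 8.91
Var(T) = 8.91 + 2 × 5.80 = 20.51
α (item deleted) = (5/4)·(1 − 8.91/20.51) = 0.707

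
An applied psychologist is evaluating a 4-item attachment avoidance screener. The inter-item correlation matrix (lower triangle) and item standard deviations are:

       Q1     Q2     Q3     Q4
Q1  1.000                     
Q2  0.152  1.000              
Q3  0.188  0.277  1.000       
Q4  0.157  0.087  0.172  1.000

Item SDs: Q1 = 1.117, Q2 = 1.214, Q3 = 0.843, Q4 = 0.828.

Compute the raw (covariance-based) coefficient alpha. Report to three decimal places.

Σσ²ᵢ = 1.117² + 1.214² + 0.843² + 0.828² = 4.1177
Covariances σ_ij = r_ij · s_i · s_j:
  σ(Q1,Q2) = 0.152 × 1.117 × 1.214 = 0.2061
  σ(Q1,Q3) = 0.188 × 1.117 × 0.843 = 0.1770
  σ(Q1,Q4) = 0.157 × 1.117 × 0.828 = 0.1452
  σ(Q2,Q3) = 0.277 × 1.214 × 0.843 = 0.2835
  σ(Q2,Q4) = 0.087 × 1.214 × 0.828 = 0.0875
  σ(Q3,Q4) = 0.172 × 0.843 × 0.828 = 0.1201
σ²_T = Σσ²ᵢ + 2·Σσ_ij = 4.1177 + 2 × 1.0194 = 6.1565
α = (4/3)·(1 − 4.1177/6.1565) = 0.442

coefficient alpha = 0.442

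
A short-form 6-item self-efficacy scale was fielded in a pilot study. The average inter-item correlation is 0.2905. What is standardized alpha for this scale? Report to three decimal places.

standardized alpha = 0.711

Standardized α = k·r̄ / (1 + (k−1)·r̄) = 6 × 0.2905 / (1 + 5 × 0.2905)
  = 1.7430 / 2.4525 = 0.711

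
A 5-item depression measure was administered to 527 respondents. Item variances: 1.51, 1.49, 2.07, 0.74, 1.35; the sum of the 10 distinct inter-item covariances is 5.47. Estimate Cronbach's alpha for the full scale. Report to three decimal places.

ΣVar(i) = 1.51 + 1.49 + 2.07 + 0.74 + 1.35 = 7.16
Sum of distinct covariances = 5.47
σ²_T = ΣVar(i) + 2·Σcov = 7.16 + 2 × 5.47 = 18.10
α = (5/4)·(1 − 7.16/18.10) = 0.756

Cronbach's alpha = 0.756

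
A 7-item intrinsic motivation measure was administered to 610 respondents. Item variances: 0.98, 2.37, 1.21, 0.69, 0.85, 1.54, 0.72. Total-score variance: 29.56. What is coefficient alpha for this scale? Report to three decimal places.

Σσ²ᵢ = 0.98 + 2.37 + 1.21 + 0.69 + 0.85 + 1.54 + 0.72 = 8.36
α = (k/(k−1))·(1 − Σσ²ᵢ/σ²_T) = (7/6)·(1 − 8.36/29.56) = 0.837

α = 0.837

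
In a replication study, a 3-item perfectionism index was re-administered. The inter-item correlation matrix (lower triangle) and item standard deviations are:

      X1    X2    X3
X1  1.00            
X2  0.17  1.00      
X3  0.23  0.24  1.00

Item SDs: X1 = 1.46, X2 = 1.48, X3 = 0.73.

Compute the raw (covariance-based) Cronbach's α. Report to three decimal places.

α = 0.396

Σσ²ᵢ = 1.46² + 1.48² + 0.73² = 4.8549
Covariances σ_ij = r_ij · s_i · s_j:
  σ(X1,X2) = 0.17 × 1.46 × 1.48 = 0.3673
  σ(X1,X3) = 0.23 × 1.46 × 0.73 = 0.2451
  σ(X2,X3) = 0.24 × 1.48 × 0.73 = 0.2593
σ²_T = Σσ²ᵢ + 2·Σσ_ij = 4.8549 + 2 × 0.8717 = 6.5983
α = (3/2)·(1 − 4.8549/6.5983) = 0.396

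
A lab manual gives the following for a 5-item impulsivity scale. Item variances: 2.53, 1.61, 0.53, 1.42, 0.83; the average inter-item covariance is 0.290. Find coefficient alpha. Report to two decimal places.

coefficient alpha = 0.57

Σσᵢ² = 2.53 + 1.61 + 0.53 + 1.42 + 0.83 = 6.92
Sum of the 10 distinct covariances = 10 × 0.290 = 2.900
total variance = Σσᵢ² + 2·Σcov = 6.92 + 2 × 2.900 = 12.720
α = (5/4)·(1 − 6.92/12.720) = 0.57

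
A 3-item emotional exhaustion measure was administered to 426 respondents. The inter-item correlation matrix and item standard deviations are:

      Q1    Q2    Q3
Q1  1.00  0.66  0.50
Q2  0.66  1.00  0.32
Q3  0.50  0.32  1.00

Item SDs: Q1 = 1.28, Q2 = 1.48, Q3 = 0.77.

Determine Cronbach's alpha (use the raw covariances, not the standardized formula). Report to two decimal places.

Σσ²ᵢ = 1.28² + 1.48² + 0.77² = 4.4217
Covariances σ_ij = r_ij · s_i · s_j:
  σ(Q1,Q2) = 0.66 × 1.28 × 1.48 = 1.2503
  σ(Q1,Q3) = 0.50 × 1.28 × 0.77 = 0.4928
  σ(Q2,Q3) = 0.32 × 1.48 × 0.77 = 0.3647
σ²_T = Σσ²ᵢ + 2·Σσ_ij = 4.4217 + 2 × 2.1078 = 8.6373
α = (3/2)·(1 − 4.4217/8.6373) = 0.73

Cronbach's alpha = 0.73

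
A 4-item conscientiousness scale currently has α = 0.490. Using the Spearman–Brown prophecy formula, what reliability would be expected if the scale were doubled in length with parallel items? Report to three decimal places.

Length factor m = 2
α' = m·α / (1 + (m−1)·α)
   = 2 × 0.490 / (1 + (2 − 1) × 0.490)
   = 0.9800 / 1.4900 = 0.658

predicted reliability = 0.658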